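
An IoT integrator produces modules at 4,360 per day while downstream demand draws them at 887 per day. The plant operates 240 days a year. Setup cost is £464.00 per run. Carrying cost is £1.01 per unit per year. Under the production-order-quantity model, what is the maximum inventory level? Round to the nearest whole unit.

I_max ≈ 12,482 modules

Annual demand D = 887 × 240 = 212,880.
Production build-up factor (1 − d/p) = 1 − 887/4,360 = 0.7966.
Q* = √(2DS / (H(1 − d/p))) = √(2 × 212,880 × 464 / (1.01 × 0.7966)).
= √(197,552,640 / 0.8045) ≈ 15670.093.
Maximum inventory = Q*(1 − d/p) = 15670.093 × 0.7966 ≈ 12482.164.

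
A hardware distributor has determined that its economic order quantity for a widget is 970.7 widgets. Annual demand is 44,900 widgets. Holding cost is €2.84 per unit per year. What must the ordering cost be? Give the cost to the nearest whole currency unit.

S ≈ €30

The basic EOQ model gives Q* = √(2DS/H); rearrange for the unknown.
From Q* = √(2DS/H): S = Q*²H / (2D) = 970.7² × 2.84 / (2 × 44,900) = 29.7997.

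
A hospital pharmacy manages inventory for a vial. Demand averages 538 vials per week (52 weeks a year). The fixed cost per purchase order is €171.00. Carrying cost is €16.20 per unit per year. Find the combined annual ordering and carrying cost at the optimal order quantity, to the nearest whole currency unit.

TC* ≈ €12,450

Annual demand D = 538 × 52 = 27,976.
The optimal lot size = √(2DS/H) = √(2 × 27,976 × 171 / 16.2) ≈ 768.51.
At the optimum the two cost components are equal, so total cost = 2·(Q*/2)H = Q*·H.
Minimum total = √(2DSH) = √(2 × 27,976 × 171 × 16.2) ≈ 12449.829.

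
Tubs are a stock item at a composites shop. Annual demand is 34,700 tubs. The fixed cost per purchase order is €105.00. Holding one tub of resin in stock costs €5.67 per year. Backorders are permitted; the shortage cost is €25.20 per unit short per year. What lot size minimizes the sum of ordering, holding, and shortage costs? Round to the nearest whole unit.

Q* ≈ 1,255 tubs

With planned backorders, Q* = √(2DS/H) · √((H+B)/B).
√(2DS/H) = √(2 × 34,700 × 105 / 5.67) = 1133.660.
√((H+B)/B) = √((5.67+25.2)/25.2) = 1.1068.
Q* ≈ 1254.732.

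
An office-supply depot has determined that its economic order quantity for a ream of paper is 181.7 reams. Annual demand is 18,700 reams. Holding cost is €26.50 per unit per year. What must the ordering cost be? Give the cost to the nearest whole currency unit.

Invert the EOQ relation Q*² = 2DS/H.
From Q* = √(2DS/H): S = Q*²H / (2D) = 181.7² × 26.5 / (2 × 18,700) = 23.3929.

S ≈ €23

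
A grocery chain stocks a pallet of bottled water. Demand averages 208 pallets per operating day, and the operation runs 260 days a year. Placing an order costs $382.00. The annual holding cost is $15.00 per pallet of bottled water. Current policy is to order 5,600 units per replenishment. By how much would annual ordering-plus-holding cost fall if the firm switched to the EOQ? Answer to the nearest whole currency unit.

Extra cost ≈ $20,794 per year

Annual demand D = 208 × 260 = 54,080.
EOQ = √(2DS/H) = √(2 × 54,080 × 382 / 15) ≈ 1659.66.
Cost at Q* = (D/Q*)S + (Q*/2)H = √(2DSH) ≈ $24,894.92.
Cost at Q = 5,600: (54,080/5,600)×382 + (5,600/2)×15 = $3,689.03 + $42,000.00 = $45,689.03.
Excess = $45,689.03 − $24,894.92 = $20,794.11.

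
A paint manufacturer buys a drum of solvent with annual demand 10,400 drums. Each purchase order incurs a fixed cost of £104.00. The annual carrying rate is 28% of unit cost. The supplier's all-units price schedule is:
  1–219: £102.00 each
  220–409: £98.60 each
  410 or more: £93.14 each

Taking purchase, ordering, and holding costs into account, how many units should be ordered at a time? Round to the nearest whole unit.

Holding cost per unit per year at price C is H = 0.28·C.
Evaluate total cost at each tier's feasible EOQ or, if the EOQ is below the tier, at the tier's minimum quantity.
Tier 1 (£102.00): EOQ = 275.2 exceeds tier's upper bound 219, so this tier is dominated.
EOQ at £98.60 = 279.9 (feasible in tier 2): TC = 10,400×£98.60 + (10,400/279.9)×104 + (279.9/2)×0.28×£98.60 = £1,033,167.98.
EOQ at £93.14 = 288.0 < 410, so use break Q=410: TC = 10,400×£93.14 + (10,400/410.0)×104 + (410.0/2)×0.28×£93.14 = £976,640.28.
Lowest total cost is £976,640.28 at Q = 410.0.

Q* ≈ 410 drums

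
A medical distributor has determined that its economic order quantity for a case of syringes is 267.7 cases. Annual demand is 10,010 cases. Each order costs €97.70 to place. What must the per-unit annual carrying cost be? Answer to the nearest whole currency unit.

Invert the EOQ relation Q*² = 2DS/H.
From Q* = √(2DS/H): H = 2DS / Q*² = 2 × 10,010 × 97.7 / 267.7² = 27.2937.

H ≈ €27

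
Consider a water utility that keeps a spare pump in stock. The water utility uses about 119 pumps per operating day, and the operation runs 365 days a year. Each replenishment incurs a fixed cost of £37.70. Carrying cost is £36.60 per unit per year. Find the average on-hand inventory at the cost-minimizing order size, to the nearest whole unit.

Annual demand D = 119 × 365 = 43,435.
The optimal lot size = √(2DS/H) = √(2 × 43,435 × 37.7 / 36.6) ≈ 299.13.
Average inventory = Q*/2 ≈ 299.13 / 2 = 149.567.

Average inventory ≈ 150 pumps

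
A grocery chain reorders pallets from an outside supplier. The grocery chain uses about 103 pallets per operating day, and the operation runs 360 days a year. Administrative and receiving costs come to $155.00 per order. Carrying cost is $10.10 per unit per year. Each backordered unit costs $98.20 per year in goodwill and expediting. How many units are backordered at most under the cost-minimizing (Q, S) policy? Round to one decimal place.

Annual demand D = 103 × 360 = 37,080.
With planned backorders, Q* = √(2DS/H) · √((H+B)/B).
√(2DS/H) = √(2 × 37,080 × 155 / 10.1) = 1066.817.
√((H+B)/B) = √((10.1+98.2)/98.2) = 1.0502.
Q* ≈ 1120.337.
S* = Q* · H/(H+B) = 1120.337 × 10.1/108.3 ≈ 104.482.

S* ≈ 104.5 pallets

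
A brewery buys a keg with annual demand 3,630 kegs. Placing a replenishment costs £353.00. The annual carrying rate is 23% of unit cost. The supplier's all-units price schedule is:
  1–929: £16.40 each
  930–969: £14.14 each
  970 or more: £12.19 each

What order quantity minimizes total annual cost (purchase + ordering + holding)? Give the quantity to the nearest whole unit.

Holding cost per unit per year at price C is H = 0.23·C.
Evaluate total cost at each tier's feasible EOQ or, if the EOQ is below the tier, at the tier's minimum quantity.
EOQ at £16.40 = 824.3 (feasible in tier 1): TC = 3,630×£16.40 + (3,630/824.3)×353 + (824.3/2)×0.23×£16.40 = £62,641.15.
EOQ at £14.14 = 887.7 < 930, so use break Q=930: TC = 3,630×£14.14 + (3,630/930.0)×353 + (930.0/2)×0.23×£14.14 = £54,218.31.
EOQ at £12.19 = 956.1 < 970, so use break Q=970: TC = 3,630×£12.19 + (3,630/970.0)×353 + (970.0/2)×0.23×£12.19 = £46,930.52.
Lowest total cost is £46,930.52 at Q = 970.0.

Q* ≈ 970 kegs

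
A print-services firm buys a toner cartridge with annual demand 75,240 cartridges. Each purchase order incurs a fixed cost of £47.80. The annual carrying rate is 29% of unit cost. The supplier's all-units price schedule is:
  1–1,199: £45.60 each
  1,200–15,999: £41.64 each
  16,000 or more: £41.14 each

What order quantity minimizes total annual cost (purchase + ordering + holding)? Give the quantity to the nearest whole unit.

Holding cost per unit per year at price C is H = 0.29·C.
Evaluate total cost at each tier's feasible EOQ or, if the EOQ is below the tier, at the tier's minimum quantity.
EOQ at £45.60 = 737.5 (feasible in tier 1): TC = 75,240×£45.60 + (75,240/737.5)×47.8 + (737.5/2)×0.29×£45.60 = £3,440,696.92.
EOQ at £41.64 = 771.8 < 1200, so use break Q=1200: TC = 75,240×£41.64 + (75,240/1200.0)×47.8 + (1200.0/2)×0.29×£41.64 = £3,143,236.02.
EOQ at £41.14 = 776.5 < 16000, so use break Q=16000: TC = 75,240×£41.14 + (75,240/16000.0)×47.8 + (16000.0/2)×0.29×£41.14 = £3,191,043.18.
Lowest total cost is £3,143,236.02 at Q = 1200.0.

Q* ≈ 1,200 cartridges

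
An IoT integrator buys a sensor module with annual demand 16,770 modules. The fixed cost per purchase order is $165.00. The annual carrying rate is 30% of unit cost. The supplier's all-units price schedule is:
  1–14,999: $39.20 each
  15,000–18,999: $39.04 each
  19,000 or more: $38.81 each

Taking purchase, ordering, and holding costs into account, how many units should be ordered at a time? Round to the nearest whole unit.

Holding cost per unit per year at price C is H = 0.30·C.
Evaluate total cost at each tier's feasible EOQ or, if the EOQ is below the tier, at the tier's minimum quantity.
EOQ at $39.20 = 686.0 (feasible in tier 1): TC = 16,770×$39.20 + (16,770/686.0)×165 + (686.0/2)×0.30×$39.20 = $665,451.28.
EOQ at $39.04 = 687.4 < 15000, so use break Q=15000: TC = 16,770×$39.04 + (16,770/15000.0)×165 + (15000.0/2)×0.30×$39.04 = $742,725.27.
EOQ at $38.81 = 689.4 < 19000, so use break Q=19000: TC = 16,770×$38.81 + (16,770/19000.0)×165 + (19000.0/2)×0.30×$38.81 = $761,597.83.
Lowest total cost is $665,451.28 at Q = 686.0.

Q* ≈ 686 modules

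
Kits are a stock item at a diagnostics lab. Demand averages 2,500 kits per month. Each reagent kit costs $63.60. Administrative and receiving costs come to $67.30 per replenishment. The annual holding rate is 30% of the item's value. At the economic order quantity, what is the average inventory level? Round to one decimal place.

Annual demand D = 2,500 × 12 = 30,000.
Holding cost H = 0.30 × $63.60 = $19.0800 per unit per year.
Q* = √(2DS/H) = √(2 × 30,000 × 67.3 / 19.08) ≈ 460.04.
Average inventory = Q*/2 ≈ 460.04 / 2 = 230.019.

Average inventory ≈ 230.0 kits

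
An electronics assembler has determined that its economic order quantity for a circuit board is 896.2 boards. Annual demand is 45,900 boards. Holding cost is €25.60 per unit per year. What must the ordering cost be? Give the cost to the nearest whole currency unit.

S ≈ €224

Invert the EOQ relation Q*² = 2DS/H.
From Q* = √(2DS/H): S = Q*²H / (2D) = 896.2² × 25.6 / (2 × 45,900) = 223.9789.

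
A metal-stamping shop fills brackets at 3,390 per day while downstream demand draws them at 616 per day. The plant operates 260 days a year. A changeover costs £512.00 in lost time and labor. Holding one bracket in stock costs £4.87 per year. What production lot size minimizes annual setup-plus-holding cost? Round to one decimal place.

Q* ≈ 6,415.2 brackets

Annual demand D = 616 × 260 = 160,160.
Production build-up factor (1 − d/p) = 1 − 616/3,390 = 0.8183.
Q* = √(2DS / (H(1 − d/p))) = √(2 × 160,160 × 512 / (4.87 × 0.8183)).
= √(164,003,840 / 3.9851) ≈ 6415.184.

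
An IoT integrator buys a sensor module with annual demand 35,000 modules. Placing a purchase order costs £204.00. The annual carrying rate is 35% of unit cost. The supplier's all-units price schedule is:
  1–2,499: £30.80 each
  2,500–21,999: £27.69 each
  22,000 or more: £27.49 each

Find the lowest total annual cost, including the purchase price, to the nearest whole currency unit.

TC* ≈ £984,120

Holding cost per unit per year at price C is H = 0.35·C.
Candidates are each tier's EOQ (if it falls in that tier) and each price-break quantity.
EOQ at £30.80 = 1150.9 (feasible in tier 1): TC = 35,000×£30.80 + (35,000/1150.9)×204 + (1150.9/2)×0.35×£30.80 = £1,090,407.19.
EOQ at £27.69 = 1213.9 < 2500, so use break Q=2500: TC = 35,000×£27.69 + (35,000/2500.0)×204 + (2500.0/2)×0.35×£27.69 = £984,120.38.
EOQ at £27.49 = 1218.3 < 22000, so use break Q=22000: TC = 35,000×£27.49 + (35,000/22000.0)×204 + (22000.0/2)×0.35×£27.49 = £1,068,311.05.
Lowest total cost among the candidates is at Q = 2500.0.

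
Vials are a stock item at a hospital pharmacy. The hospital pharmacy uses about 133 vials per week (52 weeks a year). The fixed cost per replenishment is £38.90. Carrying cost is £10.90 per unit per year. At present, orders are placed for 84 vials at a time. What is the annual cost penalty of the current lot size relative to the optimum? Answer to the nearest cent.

Extra cost ≈ £1,238.81 per year

Annual demand D = 133 × 52 = 6,916.
EOQ = √(2DS/H) = √(2 × 6,916 × 38.9 / 10.9) ≈ 222.18.
Cost at Q* = (D/Q*)S + (Q*/2)H = √(2DSH) ≈ £2,421.76.
Cost at Q = 84: (6,916/84)×38.9 + (84/2)×10.9 = £3,202.77 + £457.80 = £3,660.57.
Excess = £3,660.57 − £2,421.76 = £1,238.81.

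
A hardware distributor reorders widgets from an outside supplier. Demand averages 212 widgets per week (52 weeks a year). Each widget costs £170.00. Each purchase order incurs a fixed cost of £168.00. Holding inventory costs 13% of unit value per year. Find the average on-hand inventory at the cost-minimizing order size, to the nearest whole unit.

Annual demand D = 212 × 52 = 11,024.
Holding cost H = 0.13 × £170.00 = £22.1000 per unit per year.
EOQ = √(2DS/H) = √(2 × 11,024 × 168 / 22.1) ≈ 409.40.
Average inventory = Q*/2 ≈ 409.40 / 2 = 204.698.

Average inventory ≈ 205 widgets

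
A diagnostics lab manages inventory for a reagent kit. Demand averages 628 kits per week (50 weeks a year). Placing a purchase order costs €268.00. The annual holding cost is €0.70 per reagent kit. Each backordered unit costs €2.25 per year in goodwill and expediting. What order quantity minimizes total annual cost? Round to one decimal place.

Annual demand D = 628 × 50 = 31,400.
With planned backorders, Q* = √(2DS/H) · √((H+B)/B).
√(2DS/H) = √(2 × 31,400 × 268 / 0.7) = 4903.410.
√((H+B)/B) = √((0.7+2.25)/2.25) = 1.1450.
Q* ≈ 5614.589.

Q* ≈ 5,614.6 kits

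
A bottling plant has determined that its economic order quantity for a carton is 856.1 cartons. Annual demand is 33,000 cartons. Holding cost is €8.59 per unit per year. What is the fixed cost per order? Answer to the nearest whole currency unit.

The basic EOQ model gives Q* = √(2DS/H); rearrange for the unknown.
From Q* = √(2DS/H): S = Q*²H / (2D) = 856.1² × 8.59 / (2 × 33,000) = 95.3890.

S ≈ €95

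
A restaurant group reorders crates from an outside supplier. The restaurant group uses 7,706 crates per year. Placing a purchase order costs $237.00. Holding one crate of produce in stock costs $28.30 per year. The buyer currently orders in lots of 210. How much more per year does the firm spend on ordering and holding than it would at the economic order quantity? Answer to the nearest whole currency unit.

Extra cost ≈ $1,501 per year

EOQ = √(2DS/H) = √(2 × 7,706 × 237 / 28.3) ≈ 359.26.
Cost at Q* = (D/Q*)S + (Q*/2)H = √(2DSH) ≈ $10,167.10.
Cost at Q = 210: (7,706/210)×237 + (210/2)×28.3 = $8,696.77 + $2,971.50 = $11,668.27.
Excess = $11,668.27 − $10,167.10 = $1,501.18.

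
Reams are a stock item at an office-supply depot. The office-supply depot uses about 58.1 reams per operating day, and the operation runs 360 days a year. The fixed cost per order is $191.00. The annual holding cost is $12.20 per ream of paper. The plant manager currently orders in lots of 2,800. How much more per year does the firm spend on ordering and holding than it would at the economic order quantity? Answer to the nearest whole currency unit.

Extra cost ≈ $8,634 per year

Annual demand D = 58.1 × 360 = 20,916.
EOQ = √(2DS/H) = √(2 × 20,916 × 191 / 12.2) ≈ 809.27.
Cost at Q* = (D/Q*)S + (Q*/2)H = √(2DSH) ≈ $9,873.04.
Cost at Q = 2,800: (20,916/2,800)×191 + (2,800/2)×12.2 = $1,426.77 + $17,080.00 = $18,506.77.
Excess = $18,506.77 − $9,873.04 = $8,633.73.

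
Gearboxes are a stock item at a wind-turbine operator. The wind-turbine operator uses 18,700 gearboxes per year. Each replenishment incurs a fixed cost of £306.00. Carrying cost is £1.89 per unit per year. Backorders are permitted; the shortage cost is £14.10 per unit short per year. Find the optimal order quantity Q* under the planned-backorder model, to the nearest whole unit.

Q* ≈ 2,620 gearboxes

With planned backorders, Q* = √(2DS/H) · √((H+B)/B).
√(2DS/H) = √(2 × 18,700 × 306 / 1.89) = 2460.739.
√((H+B)/B) = √((1.89+14.1)/14.1) = 1.0649.
Q* ≈ 2620.477.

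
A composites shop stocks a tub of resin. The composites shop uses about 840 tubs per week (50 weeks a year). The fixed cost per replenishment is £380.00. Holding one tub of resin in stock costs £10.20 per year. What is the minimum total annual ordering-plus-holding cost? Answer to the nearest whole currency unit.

TC* ≈ £18,044

Annual demand D = 840 × 50 = 42,000.
The optimal lot size = √(2DS/H) = √(2 × 42,000 × 380 / 10.2) ≈ 1769.01.
At Q*, ordering cost (D/Q*)S equals holding cost (Q*/2)H, each = √(DSH/2).
Minimum total = √(2DSH) = √(2 × 42,000 × 380 × 10.2) ≈ 18043.946.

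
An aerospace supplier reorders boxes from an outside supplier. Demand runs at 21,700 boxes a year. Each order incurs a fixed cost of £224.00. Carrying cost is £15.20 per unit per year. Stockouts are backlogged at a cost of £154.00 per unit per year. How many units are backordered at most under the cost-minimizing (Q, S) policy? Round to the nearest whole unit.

S* ≈ 75 boxes

With planned backorders, Q* = √(2DS/H) · √((H+B)/B).
√(2DS/H) = √(2 × 21,700 × 224 / 15.2) = 799.737.
√((H+B)/B) = √((15.2+154)/154) = 1.0482.
Q* ≈ 838.276.
S* = Q* · H/(H+B) = 838.276 × 15.2/169.2 ≈ 75.306.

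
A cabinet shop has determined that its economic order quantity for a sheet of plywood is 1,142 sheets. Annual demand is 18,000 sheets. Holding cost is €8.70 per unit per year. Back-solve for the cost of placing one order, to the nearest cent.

Invert the EOQ relation Q*² = 2DS/H.
From Q* = √(2DS/H): S = Q*²H / (2D) = 1,142² × 8.7 / (2 × 18,000) = 315.1730.

S ≈ €315.17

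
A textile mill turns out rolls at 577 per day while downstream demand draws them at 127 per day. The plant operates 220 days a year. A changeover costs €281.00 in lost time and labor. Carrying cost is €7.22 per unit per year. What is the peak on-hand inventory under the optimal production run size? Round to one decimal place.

I_max ≈ 1,302.4 rolls

Annual demand D = 127 × 220 = 27,940.
Production build-up factor (1 − d/p) = 1 − 127/577 = 0.7799.
Q* = √(2DS / (H(1 − d/p))) = √(2 × 27,940 × 281 / (7.22 × 0.7799)).
= √(15,702,280 / 5.6308) ≈ 1669.915.
Maximum inventory = Q*(1 − d/p) = 1669.915 × 0.7799 ≈ 1302.360.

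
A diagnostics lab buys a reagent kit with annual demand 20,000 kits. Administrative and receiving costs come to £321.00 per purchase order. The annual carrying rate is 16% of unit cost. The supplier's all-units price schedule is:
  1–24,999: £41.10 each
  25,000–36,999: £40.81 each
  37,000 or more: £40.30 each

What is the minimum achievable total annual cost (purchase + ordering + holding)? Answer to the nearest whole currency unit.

TC* ≈ £831,189

Holding cost per unit per year at price C is H = 0.16·C.
Evaluate total cost at each tier's feasible EOQ or, if the EOQ is below the tier, at the tier's minimum quantity.
EOQ at £41.10 = 1397.3 (feasible in tier 1): TC = 20,000×£41.10 + (20,000/1397.3)×321 + (1397.3/2)×0.16×£41.10 = £831,188.90.
EOQ at £40.81 = 1402.3 < 25000, so use break Q=25000: TC = 20,000×£40.81 + (20,000/25000.0)×321 + (25000.0/2)×0.16×£40.81 = £898,076.80.
EOQ at £40.30 = 1411.1 < 37000, so use break Q=37000: TC = 20,000×£40.30 + (20,000/37000.0)×321 + (37000.0/2)×0.16×£40.30 = £925,461.51.
Lowest total cost among the candidates is at Q = 1397.3.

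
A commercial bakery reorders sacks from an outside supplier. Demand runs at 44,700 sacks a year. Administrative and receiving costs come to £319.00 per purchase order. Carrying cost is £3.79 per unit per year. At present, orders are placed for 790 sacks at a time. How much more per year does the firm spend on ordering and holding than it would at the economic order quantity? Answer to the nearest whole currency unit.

EOQ = √(2DS/H) = √(2 × 44,700 × 319 / 3.79) ≈ 2743.12.
Cost at Q* = (D/Q*)S + (Q*/2)H = √(2DSH) ≈ £10,396.42.
Cost at Q = 790: (44,700/790)×319 + (790/2)×3.79 = £18,049.75 + £1,497.05 = £19,546.80.
Excess = £19,546.80 − £10,396.42 = £9,150.38.

Extra cost ≈ £9,150 per year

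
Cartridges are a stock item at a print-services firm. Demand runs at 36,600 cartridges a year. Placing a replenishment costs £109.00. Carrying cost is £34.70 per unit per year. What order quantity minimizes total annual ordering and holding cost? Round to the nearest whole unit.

Q* ≈ 480 cartridges

EOQ = √(2DS / H) = √(2 × 36,600 × 109 / 34.7).
= √(7,978,800 / 34.7) = √229,936.5994 ≈ 479.517.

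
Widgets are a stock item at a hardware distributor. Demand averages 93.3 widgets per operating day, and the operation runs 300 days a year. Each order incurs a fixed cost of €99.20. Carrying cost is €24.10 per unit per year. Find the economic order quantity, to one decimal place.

Annual demand D = 93.3 × 300 = 27,990.
EOQ = √(2DS / H) = √(2 × 27,990 × 99.2 / 24.1).
= √(5,553,216 / 24.1) = √230,423.9004 ≈ 480.025.

Q* ≈ 480.0 widgets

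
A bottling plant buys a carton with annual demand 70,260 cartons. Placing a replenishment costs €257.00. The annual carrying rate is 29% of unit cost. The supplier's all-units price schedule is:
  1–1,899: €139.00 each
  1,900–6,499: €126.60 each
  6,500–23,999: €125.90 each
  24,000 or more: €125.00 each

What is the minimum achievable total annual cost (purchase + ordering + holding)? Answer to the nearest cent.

TC* ≈ €8,939,297.89

Holding cost per unit per year at price C is H = 0.29·C.
Candidates are each tier's EOQ (if it falls in that tier) and each price-break quantity.
EOQ at €139.00 = 946.5 (feasible in tier 1): TC = 70,260×€139.00 + (70,260/946.5)×257 + (946.5/2)×0.29×€139.00 = €9,804,294.17.
EOQ at €126.60 = 991.8 < 1900, so use break Q=1900: TC = 70,260×€126.60 + (70,260/1900.0)×257 + (1900.0/2)×0.29×€126.60 = €8,939,297.89.
EOQ at €125.90 = 994.5 < 6500, so use break Q=6500: TC = 70,260×€125.90 + (70,260/6500.0)×257 + (6500.0/2)×0.29×€125.90 = €8,967,172.72.
EOQ at €125.00 = 998.1 < 24000, so use break Q=24000: TC = 70,260×€125.00 + (70,260/24000.0)×257 + (24000.0/2)×0.29×€125.00 = €9,218,252.37.
Lowest total cost among the candidates is at Q = 1900.0.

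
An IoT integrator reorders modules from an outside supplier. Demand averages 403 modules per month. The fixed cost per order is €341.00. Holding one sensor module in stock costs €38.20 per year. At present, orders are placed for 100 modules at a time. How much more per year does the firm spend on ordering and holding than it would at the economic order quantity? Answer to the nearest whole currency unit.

Annual demand D = 403 × 12 = 4,836.
EOQ = √(2DS/H) = √(2 × 4,836 × 341 / 38.2) ≈ 293.84.
Cost at Q* = (D/Q*)S + (Q*/2)H = √(2DSH) ≈ €11,224.50.
Cost at Q = 100: (4,836/100)×341 + (100/2)×38.2 = €16,490.76 + €1,910.00 = €18,400.76.
Excess = €18,400.76 − €11,224.50 = €7,176.26.

Extra cost ≈ €7,176 per year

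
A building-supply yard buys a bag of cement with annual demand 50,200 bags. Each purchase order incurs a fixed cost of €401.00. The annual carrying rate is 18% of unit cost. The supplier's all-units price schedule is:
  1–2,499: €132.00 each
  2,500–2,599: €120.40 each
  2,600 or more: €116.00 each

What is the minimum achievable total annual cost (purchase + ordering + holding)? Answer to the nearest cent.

TC* ≈ €5,858,086.38

Holding cost per unit per year at price C is H = 0.18·C.
Evaluate total cost at each tier's feasible EOQ or, if the EOQ is below the tier, at the tier's minimum quantity.
EOQ at €132.00 = 1301.7 (feasible in tier 1): TC = 50,200×€132.00 + (50,200/1301.7)×401 + (1301.7/2)×0.18×€132.00 = €6,657,328.74.
EOQ at €120.40 = 1363.0 < 2500, so use break Q=2500: TC = 50,200×€120.40 + (50,200/2500.0)×401 + (2500.0/2)×0.18×€120.40 = €6,079,222.08.
EOQ at €116.00 = 1388.6 < 2600, so use break Q=2600: TC = 50,200×€116.00 + (50,200/2600.0)×401 + (2600.0/2)×0.18×€116.00 = €5,858,086.38.
Lowest total cost among the candidates is at Q = 2600.0.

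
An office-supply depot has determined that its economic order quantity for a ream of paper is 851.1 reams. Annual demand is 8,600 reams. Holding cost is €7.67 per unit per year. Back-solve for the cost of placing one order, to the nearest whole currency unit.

The basic EOQ model gives Q* = √(2DS/H); rearrange for the unknown.
From Q* = √(2DS/H): S = Q*²H / (2D) = 851.1² × 7.67 / (2 × 8,600) = 323.0190.

S ≈ €323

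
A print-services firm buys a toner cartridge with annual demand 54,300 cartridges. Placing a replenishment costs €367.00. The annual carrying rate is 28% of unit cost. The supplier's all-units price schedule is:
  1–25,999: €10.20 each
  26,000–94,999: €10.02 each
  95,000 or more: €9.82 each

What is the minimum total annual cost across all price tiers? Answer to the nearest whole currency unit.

Holding cost per unit per year at price C is H = 0.28·C.
For each price level, check whether its EOQ is feasible; otherwise the best quantity at that price is the breakpoint.
EOQ at €10.20 = 3735.7 (feasible in tier 1): TC = 54,300×€10.20 + (54,300/3735.7)×367 + (3735.7/2)×0.28×€10.20 = €564,529.08.
EOQ at €10.02 = 3769.1 < 26000, so use break Q=26000: TC = 54,300×€10.02 + (54,300/26000.0)×367 + (26000.0/2)×0.28×€10.02 = €581,325.27.
EOQ at €9.82 = 3807.3 < 95000, so use break Q=95000: TC = 54,300×€9.82 + (54,300/95000.0)×367 + (95000.0/2)×0.28×€9.82 = €664,041.77.
Lowest total cost among the candidates is at Q = 3735.7.

TC* ≈ €564,529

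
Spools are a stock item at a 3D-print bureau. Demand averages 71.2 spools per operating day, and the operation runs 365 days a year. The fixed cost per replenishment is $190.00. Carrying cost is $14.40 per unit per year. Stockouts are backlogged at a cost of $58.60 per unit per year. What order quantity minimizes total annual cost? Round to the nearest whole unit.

Q* ≈ 924 spools

Annual demand D = 71.2 × 365 = 25,988.
With planned backorders, Q* = √(2DS/H) · √((H+B)/B).
√(2DS/H) = √(2 × 25,988 × 190 / 14.4) = 828.127.
√((H+B)/B) = √((14.4+58.6)/58.6) = 1.1161.
Q* ≈ 924.293.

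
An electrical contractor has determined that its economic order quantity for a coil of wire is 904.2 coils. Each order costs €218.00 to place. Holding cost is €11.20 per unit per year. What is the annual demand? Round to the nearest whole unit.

D ≈ 21,002 coils per year

The basic EOQ model gives Q* = √(2DS/H); rearrange for the unknown.
From Q* = √(2DS/H): D = Q*²H / (2S) = 904.2² × 11.2 / (2 × 218) = 21001.994.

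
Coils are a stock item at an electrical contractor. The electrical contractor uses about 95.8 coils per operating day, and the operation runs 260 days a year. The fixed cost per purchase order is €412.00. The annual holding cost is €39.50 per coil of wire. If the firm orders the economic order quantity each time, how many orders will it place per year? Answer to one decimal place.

N ≈ 34.6 orders per year

Annual demand D = 95.8 × 260 = 24,908.
Q* = √(2DS/H) = √(2 × 24,908 × 412 / 39.5) ≈ 720.83.
Orders per year = D / Q* = 24,908 / 720.83 ≈ 34.554.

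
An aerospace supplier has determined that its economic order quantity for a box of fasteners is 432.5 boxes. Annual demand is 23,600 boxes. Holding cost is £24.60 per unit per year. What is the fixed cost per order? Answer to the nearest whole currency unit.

The basic EOQ model gives Q* = √(2DS/H); rearrange for the unknown.
From Q* = √(2DS/H): S = Q*²H / (2D) = 432.5² × 24.6 / (2 × 23,600) = 97.4912.

S ≈ £97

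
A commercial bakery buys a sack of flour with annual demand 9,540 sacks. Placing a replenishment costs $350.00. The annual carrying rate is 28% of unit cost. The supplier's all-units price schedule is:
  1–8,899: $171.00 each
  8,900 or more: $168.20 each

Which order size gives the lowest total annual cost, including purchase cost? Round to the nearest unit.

Q* ≈ 373 sacks

Holding cost per unit per year at price C is H = 0.28·C.
For each price level, check whether its EOQ is feasible; otherwise the best quantity at that price is the breakpoint.
EOQ at $171.00 = 373.5 (feasible in tier 1): TC = 9,540×$171.00 + (9,540/373.5)×350 + (373.5/2)×0.28×$171.00 = $1,649,221.35.
EOQ at $168.20 = 376.6 < 8900, so use break Q=8900: TC = 9,540×$168.20 + (9,540/8900.0)×350 + (8900.0/2)×0.28×$168.20 = $1,814,580.37.
Lowest total cost is $1,649,221.35 at Q = 373.5.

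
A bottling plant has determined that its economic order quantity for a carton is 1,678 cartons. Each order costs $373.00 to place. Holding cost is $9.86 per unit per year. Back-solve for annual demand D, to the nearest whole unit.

D ≈ 37,215 cartons per year

Invert the EOQ relation Q*² = 2DS/H.
From Q* = √(2DS/H): D = Q*²H / (2S) = 1,678² × 9.86 / (2 × 373) = 37215.341.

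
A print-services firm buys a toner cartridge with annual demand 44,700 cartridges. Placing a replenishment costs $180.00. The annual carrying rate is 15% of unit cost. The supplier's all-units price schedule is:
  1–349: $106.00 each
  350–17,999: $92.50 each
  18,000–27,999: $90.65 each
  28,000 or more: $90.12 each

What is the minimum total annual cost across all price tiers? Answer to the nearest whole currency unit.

TC* ≈ $4,149,692

Holding cost per unit per year at price C is H = 0.15·C.
For each price level, check whether its EOQ is feasible; otherwise the best quantity at that price is the breakpoint.
Tier 1 ($106.00): EOQ = 1006.0 exceeds tier's upper bound 349, so this tier is dominated.
EOQ at $92.50 = 1076.9 (feasible in tier 2): TC = 44,700×$92.50 + (44,700/1076.9)×180 + (1076.9/2)×0.15×$92.50 = $4,149,692.44.
EOQ at $90.65 = 1087.9 < 18000, so use break Q=18000: TC = 44,700×$90.65 + (44,700/18000.0)×180 + (18000.0/2)×0.15×$90.65 = $4,174,879.50.
EOQ at $90.12 = 1091.1 < 28000, so use break Q=28000: TC = 44,700×$90.12 + (44,700/28000.0)×180 + (28000.0/2)×0.15×$90.12 = $4,217,903.36.
Lowest total cost among the candidates is at Q = 1076.9.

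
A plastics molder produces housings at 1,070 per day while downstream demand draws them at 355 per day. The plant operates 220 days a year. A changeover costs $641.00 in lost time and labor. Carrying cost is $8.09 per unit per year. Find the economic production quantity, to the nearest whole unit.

Annual demand D = 355 × 220 = 78,100.
Production build-up factor (1 − d/p) = 1 − 355/1,070 = 0.6682.
Q* = √(2DS / (H(1 − d/p))) = √(2 × 78,100 × 641 / (8.09 × 0.6682)).
= √(100,124,200 / 5.4059) ≈ 4303.622.

Q* ≈ 4,304 housings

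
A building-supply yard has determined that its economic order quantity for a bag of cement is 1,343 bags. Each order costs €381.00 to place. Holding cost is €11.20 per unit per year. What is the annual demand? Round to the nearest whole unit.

Squaring Q* = √(2DS/H) gives Q*² = 2DS/H.
From Q* = √(2DS/H): D = Q*²H / (2S) = 1,343² × 11.2 / (2 × 381) = 26510.327.

D ≈ 26,510 bags per year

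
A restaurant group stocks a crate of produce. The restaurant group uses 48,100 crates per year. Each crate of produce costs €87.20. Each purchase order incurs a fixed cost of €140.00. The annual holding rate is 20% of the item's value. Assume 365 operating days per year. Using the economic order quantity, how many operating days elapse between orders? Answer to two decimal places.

T ≈ 6.67 days

Holding cost H = 0.20 × €87.20 = €17.4400 per unit per year.
Q* = √(2DS/H) = √(2 × 48,100 × 140 / 17.44) ≈ 878.78.
Cycle time = Q*/D × 365 = 878.78 / 48,100 × 365 ≈ 6.668 days.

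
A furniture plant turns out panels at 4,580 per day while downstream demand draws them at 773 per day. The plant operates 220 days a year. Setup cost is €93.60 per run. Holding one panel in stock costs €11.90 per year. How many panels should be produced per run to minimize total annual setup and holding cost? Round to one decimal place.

Annual demand D = 773 × 220 = 170,060.
Production build-up factor (1 − d/p) = 1 − 773/4,580 = 0.8312.
Q* = √(2DS / (H(1 − d/p))) = √(2 × 170,060 × 93.6 / (11.9 × 0.8312)).
= √(31,835,232 / 9.8916) ≈ 1793.997.

Q* ≈ 1,794.0 panels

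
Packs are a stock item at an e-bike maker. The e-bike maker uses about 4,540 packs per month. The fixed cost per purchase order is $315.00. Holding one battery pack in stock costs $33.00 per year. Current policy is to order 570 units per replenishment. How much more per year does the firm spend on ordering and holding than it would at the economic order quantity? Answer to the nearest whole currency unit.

Extra cost ≈ $5,858 per year

Annual demand D = 4,540 × 12 = 54,480.
EOQ = √(2DS/H) = √(2 × 54,480 × 315 / 33) ≈ 1019.84.
Cost at Q* = (D/Q*)S + (Q*/2)H = √(2DSH) ≈ $33,654.71.
Cost at Q = 570: (54,480/570)×315 + (570/2)×33 = $30,107.37 + $9,405.00 = $39,512.37.
Excess = $39,512.37 − $33,654.71 = $5,857.66.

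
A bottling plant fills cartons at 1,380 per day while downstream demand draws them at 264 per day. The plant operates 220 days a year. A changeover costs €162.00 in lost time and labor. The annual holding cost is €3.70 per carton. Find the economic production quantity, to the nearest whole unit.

Annual demand D = 264 × 220 = 58,080.
Production build-up factor (1 − d/p) = 1 − 264/1,380 = 0.8087.
Q* = √(2DS / (H(1 − d/p))) = √(2 × 58,080 × 162 / (3.7 × 0.8087)).
= √(18,817,920 / 2.9922) ≈ 2507.797.

Q* ≈ 2,508 cartons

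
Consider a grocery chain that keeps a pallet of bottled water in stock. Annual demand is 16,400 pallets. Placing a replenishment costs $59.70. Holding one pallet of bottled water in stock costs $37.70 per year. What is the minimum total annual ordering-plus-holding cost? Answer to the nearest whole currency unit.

The optimal lot size = √(2DS/H) = √(2 × 16,400 × 59.7 / 37.7) ≈ 227.90.
At Q*, ordering cost (D/Q*)S equals holding cost (Q*/2)H, each = √(DSH/2).
Minimum total = √(2DSH) = √(2 × 16,400 × 59.7 × 37.7) ≈ 8592.010.

TC* ≈ $8,592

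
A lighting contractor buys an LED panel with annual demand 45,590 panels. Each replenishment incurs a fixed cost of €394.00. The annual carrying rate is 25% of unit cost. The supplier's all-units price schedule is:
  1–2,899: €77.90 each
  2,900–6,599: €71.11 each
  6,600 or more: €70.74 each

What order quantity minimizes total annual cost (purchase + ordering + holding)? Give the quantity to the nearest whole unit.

Holding cost per unit per year at price C is H = 0.25·C.
For each price level, check whether its EOQ is feasible; otherwise the best quantity at that price is the breakpoint.
EOQ at €77.90 = 1358.2 (feasible in tier 1): TC = 45,590×€77.90 + (45,590/1358.2)×394 + (1358.2/2)×0.25×€77.90 = €3,577,911.67.
EOQ at €71.11 = 1421.6 < 2900, so use break Q=2900: TC = 45,590×€71.11 + (45,590/2900.0)×394 + (2900.0/2)×0.25×€71.11 = €3,273,876.23.
EOQ at €70.74 = 1425.3 < 6600, so use break Q=6600: TC = 45,590×€70.74 + (45,590/6600.0)×394 + (6600.0/2)×0.25×€70.74 = €3,286,118.68.
Lowest total cost is €3,273,876.23 at Q = 2900.0.

Q* ≈ 2,900 panels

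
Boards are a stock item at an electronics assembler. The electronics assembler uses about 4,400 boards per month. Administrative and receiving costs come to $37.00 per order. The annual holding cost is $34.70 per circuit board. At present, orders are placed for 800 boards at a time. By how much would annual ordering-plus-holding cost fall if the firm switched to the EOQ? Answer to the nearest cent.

Extra cost ≈ $4,678.12 per year

Annual demand D = 4,400 × 12 = 52,800.
EOQ = √(2DS/H) = √(2 × 52,800 × 37 / 34.7) ≈ 335.56.
Cost at Q* = (D/Q*)S + (Q*/2)H = √(2DSH) ≈ $11,643.88.
Cost at Q = 800: (52,800/800)×37 + (800/2)×34.7 = $2,442.00 + $13,880.00 = $16,322.00.
Excess = $16,322.00 − $11,643.88 = $4,678.12.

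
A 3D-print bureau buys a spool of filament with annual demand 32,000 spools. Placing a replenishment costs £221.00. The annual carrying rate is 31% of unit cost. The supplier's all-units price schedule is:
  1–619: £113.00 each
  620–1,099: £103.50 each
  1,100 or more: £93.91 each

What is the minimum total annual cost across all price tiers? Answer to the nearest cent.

Holding cost per unit per year at price C is H = 0.31·C.
Candidates are each tier's EOQ (if it falls in that tier) and each price-break quantity.
Tier 1 (£113.00): EOQ = 635.4 exceeds tier's upper bound 619, so this tier is dominated.
EOQ at £103.50 = 663.9 (feasible in tier 2): TC = 32,000×£103.50 + (32,000/663.9)×221 + (663.9/2)×0.31×£103.50 = £3,333,302.82.
EOQ at £93.91 = 697.0 < 1100, so use break Q=1100: TC = 32,000×£93.91 + (32,000/1100.0)×221 + (1100.0/2)×0.31×£93.91 = £3,027,560.75.
Lowest total cost among the candidates is at Q = 1100.0.

TC* ≈ £3,027,560.75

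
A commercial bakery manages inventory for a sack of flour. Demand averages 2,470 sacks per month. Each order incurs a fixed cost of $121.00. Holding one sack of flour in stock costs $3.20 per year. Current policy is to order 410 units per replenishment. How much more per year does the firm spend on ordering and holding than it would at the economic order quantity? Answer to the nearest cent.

Annual demand D = 2,470 × 12 = 29,640.
EOQ = √(2DS/H) = √(2 × 29,640 × 121 / 3.2) ≈ 1497.17.
Cost at Q* = (D/Q*)S + (Q*/2)H = √(2DSH) ≈ $4,790.95.
Cost at Q = 410: (29,640/410)×121 + (410/2)×3.2 = $8,747.41 + $656.00 = $9,403.41.
Excess = $9,403.41 − $4,790.95 = $4,612.46.

Extra cost ≈ $4,612.46 per year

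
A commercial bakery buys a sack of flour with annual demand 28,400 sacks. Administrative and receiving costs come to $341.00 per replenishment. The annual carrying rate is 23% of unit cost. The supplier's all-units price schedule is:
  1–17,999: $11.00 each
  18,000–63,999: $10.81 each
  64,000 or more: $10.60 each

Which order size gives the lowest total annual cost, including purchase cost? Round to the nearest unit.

Q* ≈ 2,767 sacks

Holding cost per unit per year at price C is H = 0.23·C.
Evaluate total cost at each tier's feasible EOQ or, if the EOQ is below the tier, at the tier's minimum quantity.
EOQ at $11.00 = 2766.9 (feasible in tier 1): TC = 28,400×$11.00 + (28,400/2766.9)×341 + (2766.9/2)×0.23×$11.00 = $319,400.22.
EOQ at $10.81 = 2791.1 < 18000, so use break Q=18000: TC = 28,400×$10.81 + (28,400/18000.0)×341 + (18000.0/2)×0.23×$10.81 = $329,918.72.
EOQ at $10.60 = 2818.6 < 64000, so use break Q=64000: TC = 28,400×$10.60 + (28,400/64000.0)×341 + (64000.0/2)×0.23×$10.60 = $379,207.32.
Lowest total cost is $319,400.22 at Q = 2766.9.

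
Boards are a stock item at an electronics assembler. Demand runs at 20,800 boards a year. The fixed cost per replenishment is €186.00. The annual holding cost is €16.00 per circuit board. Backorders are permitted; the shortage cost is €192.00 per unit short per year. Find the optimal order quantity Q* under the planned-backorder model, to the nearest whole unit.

Q* ≈ 724 boards

With planned backorders, Q* = √(2DS/H) · √((H+B)/B).
√(2DS/H) = √(2 × 20,800 × 186 / 16) = 695.414.
√((H+B)/B) = √((16+192)/192) = 1.0408.
Q* ≈ 723.809.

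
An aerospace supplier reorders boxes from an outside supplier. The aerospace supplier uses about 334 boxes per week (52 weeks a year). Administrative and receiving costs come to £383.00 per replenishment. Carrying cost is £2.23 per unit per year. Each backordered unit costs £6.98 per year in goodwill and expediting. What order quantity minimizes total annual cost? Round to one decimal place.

Annual demand D = 334 × 52 = 17,368.
With planned backorders, Q* = √(2DS/H) · √((H+B)/B).
√(2DS/H) = √(2 × 17,368 × 383 / 2.23) = 2442.513.
√((H+B)/B) = √((2.23+6.98)/6.98) = 1.1487.
Q* ≈ 2805.685.

Q* ≈ 2,805.7 boxes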